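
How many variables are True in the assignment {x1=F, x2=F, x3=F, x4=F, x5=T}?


The weight is the number of variables assigned True.
True variables: x5.
Weight = 1.

1


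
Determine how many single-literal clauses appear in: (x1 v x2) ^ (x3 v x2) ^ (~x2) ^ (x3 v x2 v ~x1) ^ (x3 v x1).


A unit clause contains exactly one literal.
Unit clauses found: (~x2).
Count = 1.

1


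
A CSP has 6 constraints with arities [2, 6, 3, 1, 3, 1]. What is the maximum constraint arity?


The arities are: 2, 6, 3, 1, 3, 1.
Scan for the maximum value.
Maximum arity = 6.

6


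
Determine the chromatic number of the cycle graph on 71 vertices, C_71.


An odd cycle cannot be 2-colored: alternating two colors around the cycle returns to the start with a conflict.
Since 71 is odd, three colors are required (and three suffice).
Chromatic number = 3.

3


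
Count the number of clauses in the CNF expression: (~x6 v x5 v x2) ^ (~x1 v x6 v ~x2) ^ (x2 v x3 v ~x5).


Each group enclosed in parentheses joined by ^ is one clause.
Counting the conjuncts: 3 clauses.

3


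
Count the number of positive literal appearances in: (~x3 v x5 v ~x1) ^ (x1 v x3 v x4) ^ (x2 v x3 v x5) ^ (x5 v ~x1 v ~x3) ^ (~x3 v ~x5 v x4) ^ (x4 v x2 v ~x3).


Scan each clause for unnegated literals.
Clause 1: 1 positive; Clause 2: 3 positive; Clause 3: 3 positive; Clause 4: 1 positive; Clause 5: 1 positive; Clause 6: 2 positive.
Total positive literal occurrences = 11.

11


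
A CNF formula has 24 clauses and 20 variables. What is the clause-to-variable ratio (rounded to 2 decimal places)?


Clause-to-variable ratio = clauses / variables.
24 / 20 = 1.2.

1.2


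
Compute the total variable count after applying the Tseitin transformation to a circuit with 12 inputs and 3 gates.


The Tseitin transformation introduces one auxiliary variable per gate.
Total variables = inputs + gates = 12 + 3 = 15.

15


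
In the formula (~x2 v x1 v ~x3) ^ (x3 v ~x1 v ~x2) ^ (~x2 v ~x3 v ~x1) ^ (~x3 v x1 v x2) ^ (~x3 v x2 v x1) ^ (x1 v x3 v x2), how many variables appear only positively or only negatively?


A pure literal appears in only one polarity across all clauses.
No pure literals found.
Count = 0.

0


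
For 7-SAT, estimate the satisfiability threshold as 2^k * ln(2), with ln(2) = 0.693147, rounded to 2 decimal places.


Using the asymptotic formula: threshold ~ 2^k * ln(2).
2^7 = 128.
128 * 0.693147 = 88.72.

88.72


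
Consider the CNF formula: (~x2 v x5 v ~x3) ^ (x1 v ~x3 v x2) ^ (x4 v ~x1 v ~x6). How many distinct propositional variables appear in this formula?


Identify each distinct variable in the formula.
Variables found: x1, x2, x3, x4, x5, x6.
Total distinct variables = 6.

6


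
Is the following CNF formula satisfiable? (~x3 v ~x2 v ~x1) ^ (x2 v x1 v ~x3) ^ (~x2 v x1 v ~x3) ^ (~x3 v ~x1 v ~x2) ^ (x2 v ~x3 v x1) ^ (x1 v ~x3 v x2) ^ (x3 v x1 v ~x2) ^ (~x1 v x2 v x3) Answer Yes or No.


Check all 8 possible truth assignments.
Number of satisfying assignments found: 3.
The formula is satisfiable.

Yes


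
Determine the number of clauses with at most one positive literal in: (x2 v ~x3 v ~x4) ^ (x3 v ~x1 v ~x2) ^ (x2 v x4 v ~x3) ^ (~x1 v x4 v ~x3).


A Horn clause has at most one positive literal.
Clause 1: 1 positive lit(s) -> Horn
Clause 2: 1 positive lit(s) -> Horn
Clause 3: 2 positive lit(s) -> not Horn
Clause 4: 1 positive lit(s) -> Horn
Total Horn clauses = 3.

3


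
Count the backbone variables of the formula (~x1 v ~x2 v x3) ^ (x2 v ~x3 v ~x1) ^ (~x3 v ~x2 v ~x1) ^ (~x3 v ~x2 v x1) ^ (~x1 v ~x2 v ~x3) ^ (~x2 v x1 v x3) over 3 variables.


Find all satisfying assignments: 3 model(s).
Check which variables have the same value in every model.
Fixed variables: x2=F.
Backbone size = 1.

1


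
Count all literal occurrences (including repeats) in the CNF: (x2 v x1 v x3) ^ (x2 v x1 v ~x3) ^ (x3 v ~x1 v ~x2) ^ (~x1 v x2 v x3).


Clause lengths: 3, 3, 3, 3.
Sum = 3 + 3 + 3 + 3 = 12.

12


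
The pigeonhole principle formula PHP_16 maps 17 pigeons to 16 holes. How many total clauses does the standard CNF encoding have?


The PHP encoding has two parts:
1) At-least-one-hole clauses: 17 (one per pigeon, each with 16 literals).
2) At-most-one-pigeon-per-hole clauses: 16 holes * C(17,2) = 16 * 136 = 2176.
Total clauses = 17 + 2176 = 2193.

2193


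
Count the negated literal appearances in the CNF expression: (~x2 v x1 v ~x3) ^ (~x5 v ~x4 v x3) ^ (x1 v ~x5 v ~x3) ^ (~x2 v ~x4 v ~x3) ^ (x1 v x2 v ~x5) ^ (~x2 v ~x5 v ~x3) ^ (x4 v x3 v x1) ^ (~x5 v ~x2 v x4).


Scan each clause for negated literals.
Clause 1: 2 negative; Clause 2: 2 negative; Clause 3: 2 negative; Clause 4: 3 negative; Clause 5: 1 negative; Clause 6: 3 negative; Clause 7: 0 negative; Clause 8: 2 negative.
Total negative literal occurrences = 15.

15


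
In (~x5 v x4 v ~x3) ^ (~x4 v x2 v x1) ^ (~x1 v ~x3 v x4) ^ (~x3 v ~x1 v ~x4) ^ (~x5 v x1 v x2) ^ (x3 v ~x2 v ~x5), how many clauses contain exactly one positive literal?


A definite clause has exactly one positive literal.
Clause 1: 1 positive -> definite
Clause 2: 2 positive -> not definite
Clause 3: 1 positive -> definite
Clause 4: 0 positive -> not definite
Clause 5: 2 positive -> not definite
Clause 6: 1 positive -> definite
Definite clause count = 3.

3


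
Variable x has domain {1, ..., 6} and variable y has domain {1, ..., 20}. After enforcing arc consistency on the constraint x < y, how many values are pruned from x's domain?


For the constraint x < y, x needs a supporting value in y's domain.
x can be at most 19 (one less than y's maximum).
Valid x values from domain: 6 out of 6.
Pruned = 6 - 6 = 0.

0


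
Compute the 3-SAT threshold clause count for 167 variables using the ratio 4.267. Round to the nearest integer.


The 3-SAT phase transition occurs at approximately 4.267 clauses per variable.
m = 4.267 * 167 = 712.589.
Rounded to nearest integer: 713.

713


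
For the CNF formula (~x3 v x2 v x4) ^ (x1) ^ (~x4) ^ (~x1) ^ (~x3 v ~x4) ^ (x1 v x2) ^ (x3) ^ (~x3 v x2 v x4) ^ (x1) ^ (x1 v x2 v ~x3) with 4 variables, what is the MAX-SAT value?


Enumerate all 16 truth assignments.
For each, count how many of the 10 clauses are satisfied.
The formula is not fully satisfiable, so the maximum is below 10.
Maximum simultaneously satisfiable clauses = 9.

9


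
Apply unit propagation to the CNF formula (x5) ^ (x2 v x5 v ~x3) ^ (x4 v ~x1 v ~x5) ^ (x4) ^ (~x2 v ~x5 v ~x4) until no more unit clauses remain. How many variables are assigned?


Unit propagation repeatedly assigns the literal in any unit clause, then simplifies.
Assignments in order: x5 = T, x4 = T, x2 = F.
No further unit clauses remain.
Total variables assigned = 3.

3


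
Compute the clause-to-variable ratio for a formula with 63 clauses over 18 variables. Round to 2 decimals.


Clause-to-variable ratio = clauses / variables.
63 / 18 = 3.5.

3.5


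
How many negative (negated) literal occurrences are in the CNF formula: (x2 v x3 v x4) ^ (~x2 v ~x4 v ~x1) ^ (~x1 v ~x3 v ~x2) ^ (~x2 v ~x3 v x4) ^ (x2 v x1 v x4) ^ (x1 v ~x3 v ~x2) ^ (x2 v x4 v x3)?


Scan each clause for negated literals.
Clause 1: 0 negative; Clause 2: 3 negative; Clause 3: 3 negative; Clause 4: 2 negative; Clause 5: 0 negative; Clause 6: 2 negative; Clause 7: 0 negative.
Total negative literal occurrences = 10.

10


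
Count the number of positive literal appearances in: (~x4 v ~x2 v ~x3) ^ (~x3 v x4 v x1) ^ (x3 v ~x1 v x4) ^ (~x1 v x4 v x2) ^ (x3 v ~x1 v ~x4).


Scan each clause for unnegated literals.
Clause 1: 0 positive; Clause 2: 2 positive; Clause 3: 2 positive; Clause 4: 2 positive; Clause 5: 1 positive.
Total positive literal occurrences = 7.

7


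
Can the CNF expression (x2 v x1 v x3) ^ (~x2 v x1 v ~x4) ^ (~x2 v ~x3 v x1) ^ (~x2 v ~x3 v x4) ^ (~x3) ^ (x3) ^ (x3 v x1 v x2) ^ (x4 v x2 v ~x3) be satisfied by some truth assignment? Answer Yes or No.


Check all 16 possible truth assignments.
Number of satisfying assignments found: 0.
The formula is unsatisfiable.

No


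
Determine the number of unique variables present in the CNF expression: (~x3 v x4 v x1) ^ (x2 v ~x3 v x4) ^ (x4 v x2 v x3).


Identify each distinct variable in the formula.
Variables found: x1, x2, x3, x4.
Total distinct variables = 4.

4


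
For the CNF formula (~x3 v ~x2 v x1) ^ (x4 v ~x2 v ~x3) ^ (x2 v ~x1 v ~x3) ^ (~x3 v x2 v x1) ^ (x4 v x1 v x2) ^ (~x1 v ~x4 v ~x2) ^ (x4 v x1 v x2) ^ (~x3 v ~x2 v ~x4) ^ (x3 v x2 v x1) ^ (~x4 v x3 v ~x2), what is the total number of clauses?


Each group enclosed in parentheses joined by ^ is one clause.
Counting the conjuncts: 10 clauses.

10


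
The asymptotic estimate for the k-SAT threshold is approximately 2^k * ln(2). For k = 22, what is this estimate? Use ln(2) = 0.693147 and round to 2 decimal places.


Using the asymptotic formula: threshold ~ 2^k * ln(2).
2^22 = 4194304.
4194304 * 0.693147 = 2907269.23.

2907269.23


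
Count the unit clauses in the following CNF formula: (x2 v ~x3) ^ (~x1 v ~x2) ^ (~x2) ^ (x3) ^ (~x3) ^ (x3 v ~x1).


A unit clause contains exactly one literal.
Unit clauses found: (~x2), (x3), (~x3).
Count = 3.

3


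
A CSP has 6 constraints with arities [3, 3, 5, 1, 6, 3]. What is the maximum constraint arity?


The arities are: 3, 3, 5, 1, 6, 3.
Scan for the maximum value.
Maximum arity = 6.

6


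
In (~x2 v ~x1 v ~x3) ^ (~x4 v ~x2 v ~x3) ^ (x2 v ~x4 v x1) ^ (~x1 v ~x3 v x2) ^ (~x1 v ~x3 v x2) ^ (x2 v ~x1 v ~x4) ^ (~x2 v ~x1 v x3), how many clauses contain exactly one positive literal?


A definite clause has exactly one positive literal.
Clause 1: 0 positive -> not definite
Clause 2: 0 positive -> not definite
Clause 3: 2 positive -> not definite
Clause 4: 1 positive -> definite
Clause 5: 1 positive -> definite
Clause 6: 1 positive -> definite
Clause 7: 1 positive -> definite
Definite clause count = 4.

4


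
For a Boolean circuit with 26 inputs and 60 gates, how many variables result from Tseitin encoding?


The Tseitin transformation introduces one auxiliary variable per gate.
Total variables = inputs + gates = 26 + 60 = 86.

86


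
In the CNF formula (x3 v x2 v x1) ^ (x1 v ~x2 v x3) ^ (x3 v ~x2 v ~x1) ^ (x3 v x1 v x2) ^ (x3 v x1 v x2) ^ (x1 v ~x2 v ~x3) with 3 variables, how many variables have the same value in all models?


Find all satisfying assignments: 4 model(s).
Check which variables have the same value in every model.
No variable is fixed across all models.
Backbone size = 0.

0


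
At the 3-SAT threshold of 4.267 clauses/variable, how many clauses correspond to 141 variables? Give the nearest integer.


The 3-SAT phase transition occurs at approximately 4.267 clauses per variable.
m = 4.267 * 141 = 601.647.
Rounded to nearest integer: 602.

602


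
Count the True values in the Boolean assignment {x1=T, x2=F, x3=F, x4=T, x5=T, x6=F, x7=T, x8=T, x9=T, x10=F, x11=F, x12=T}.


The weight is the number of variables assigned True.
True variables: x1, x4, x5, x7, x8, x9, x12.
Weight = 7.

7


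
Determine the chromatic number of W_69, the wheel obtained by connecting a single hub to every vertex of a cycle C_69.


W_69 consists of the cycle C_69 together with a hub vertex adjacent to every cycle vertex.
The cycle C_69 needs 3 colors (odd cycle -> 3).
The hub is adjacent to every cycle vertex, so it must receive a new color distinct from all of them.
Chromatic number = 3 + 1 = 4.

4


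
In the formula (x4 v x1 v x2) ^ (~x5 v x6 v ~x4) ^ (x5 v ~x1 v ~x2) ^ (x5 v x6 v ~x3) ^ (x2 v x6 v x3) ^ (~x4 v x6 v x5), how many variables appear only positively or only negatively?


A pure literal appears in only one polarity across all clauses.
Pure literals: x6 (positive only).
Count = 1.

1


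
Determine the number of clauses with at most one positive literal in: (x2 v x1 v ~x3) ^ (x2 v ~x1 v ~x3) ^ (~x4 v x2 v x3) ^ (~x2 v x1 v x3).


A Horn clause has at most one positive literal.
Clause 1: 2 positive lit(s) -> not Horn
Clause 2: 1 positive lit(s) -> Horn
Clause 3: 2 positive lit(s) -> not Horn
Clause 4: 2 positive lit(s) -> not Horn
Total Horn clauses = 1.

1


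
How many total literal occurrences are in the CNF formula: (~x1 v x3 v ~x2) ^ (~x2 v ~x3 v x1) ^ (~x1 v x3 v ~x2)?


Clause lengths: 3, 3, 3.
Sum = 3 + 3 + 3 = 9.

9


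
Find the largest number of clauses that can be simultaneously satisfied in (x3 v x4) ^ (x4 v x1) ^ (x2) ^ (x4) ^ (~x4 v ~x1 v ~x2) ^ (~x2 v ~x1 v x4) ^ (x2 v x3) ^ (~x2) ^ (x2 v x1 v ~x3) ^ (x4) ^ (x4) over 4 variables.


Enumerate all 16 truth assignments.
For each, count how many of the 11 clauses are satisfied.
The formula is not fully satisfiable, so the maximum is below 11.
Maximum simultaneously satisfiable clauses = 10.

10


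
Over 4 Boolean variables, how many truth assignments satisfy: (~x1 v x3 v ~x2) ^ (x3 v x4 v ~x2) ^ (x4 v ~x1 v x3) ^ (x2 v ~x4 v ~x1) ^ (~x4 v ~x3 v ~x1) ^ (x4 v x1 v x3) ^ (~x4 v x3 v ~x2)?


Enumerate all 16 truth assignments over 4 variables.
Test each against every clause.
Satisfying assignments found: 7.

7


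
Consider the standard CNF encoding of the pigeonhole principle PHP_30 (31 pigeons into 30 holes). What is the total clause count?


The PHP encoding has two parts:
1) At-least-one-hole clauses: 31 (one per pigeon, each with 30 literals).
2) At-most-one-pigeon-per-hole clauses: 30 holes * C(31,2) = 30 * 465 = 13950.
Total clauses = 31 + 13950 = 13981.

13981


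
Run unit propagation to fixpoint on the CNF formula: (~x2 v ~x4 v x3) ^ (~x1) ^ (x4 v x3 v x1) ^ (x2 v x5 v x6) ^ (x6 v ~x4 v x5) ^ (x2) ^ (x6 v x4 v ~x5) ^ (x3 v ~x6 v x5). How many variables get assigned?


Unit propagation repeatedly assigns the literal in any unit clause, then simplifies.
Assignments in order: x1 = F, x2 = T.
No further unit clauses remain.
Total variables assigned = 2.

2


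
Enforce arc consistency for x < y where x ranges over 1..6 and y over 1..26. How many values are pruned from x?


For the constraint x < y, x needs a supporting value in y's domain.
x can be at most 25 (one less than y's maximum).
Valid x values from domain: 6 out of 6.
Pruned = 6 - 6 = 0.

0


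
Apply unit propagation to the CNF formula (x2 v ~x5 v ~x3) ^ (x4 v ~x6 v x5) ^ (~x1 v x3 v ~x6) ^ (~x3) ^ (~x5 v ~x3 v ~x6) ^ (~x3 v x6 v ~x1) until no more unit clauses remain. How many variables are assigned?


Unit propagation repeatedly assigns the literal in any unit clause, then simplifies.
Assignments in order: x3 = F.
No further unit clauses remain.
Total variables assigned = 1.

1


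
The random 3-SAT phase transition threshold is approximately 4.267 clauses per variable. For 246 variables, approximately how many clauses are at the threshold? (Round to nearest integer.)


The 3-SAT phase transition occurs at approximately 4.267 clauses per variable.
m = 4.267 * 246 = 1049.682.
Rounded to nearest integer: 1050.

1050


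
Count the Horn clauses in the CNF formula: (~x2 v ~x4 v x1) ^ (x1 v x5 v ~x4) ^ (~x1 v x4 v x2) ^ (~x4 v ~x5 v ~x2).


A Horn clause has at most one positive literal.
Clause 1: 1 positive lit(s) -> Horn
Clause 2: 2 positive lit(s) -> not Horn
Clause 3: 2 positive lit(s) -> not Horn
Clause 4: 0 positive lit(s) -> Horn
Total Horn clauses = 2.

2


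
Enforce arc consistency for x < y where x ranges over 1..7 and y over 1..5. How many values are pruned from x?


For the constraint x < y, x needs a supporting value in y's domain.
x can be at most 4 (one less than y's maximum).
Valid x values from domain: 4 out of 7.
Pruned = 7 - 4 = 3.

3


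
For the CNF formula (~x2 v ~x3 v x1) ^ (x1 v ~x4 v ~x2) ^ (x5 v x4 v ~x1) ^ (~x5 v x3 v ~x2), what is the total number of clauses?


Each group enclosed in parentheses joined by ^ is one clause.
Counting the conjuncts: 4 clauses.

4


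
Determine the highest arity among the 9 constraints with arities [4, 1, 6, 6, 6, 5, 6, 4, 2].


The arities are: 4, 1, 6, 6, 6, 5, 6, 4, 2.
Scan for the maximum value.
Maximum arity = 6.

6


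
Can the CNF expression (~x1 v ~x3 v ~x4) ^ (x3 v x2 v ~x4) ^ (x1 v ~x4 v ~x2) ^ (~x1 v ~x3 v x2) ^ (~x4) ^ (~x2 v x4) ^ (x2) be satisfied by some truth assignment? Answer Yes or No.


Check all 16 possible truth assignments.
Number of satisfying assignments found: 0.
The formula is unsatisfiable.

No


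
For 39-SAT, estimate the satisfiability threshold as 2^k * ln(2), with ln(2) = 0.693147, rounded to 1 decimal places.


Using the asymptotic formula: threshold ~ 2^k * ln(2).
2^39 = 549755813888.
549755813888 * 0.693147 = 381061593129.0.

381061593129.0


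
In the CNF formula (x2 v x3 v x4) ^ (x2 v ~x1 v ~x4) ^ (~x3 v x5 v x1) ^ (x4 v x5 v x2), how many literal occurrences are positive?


Scan each clause for unnegated literals.
Clause 1: 3 positive; Clause 2: 1 positive; Clause 3: 2 positive; Clause 4: 3 positive.
Total positive literal occurrences = 9.

9


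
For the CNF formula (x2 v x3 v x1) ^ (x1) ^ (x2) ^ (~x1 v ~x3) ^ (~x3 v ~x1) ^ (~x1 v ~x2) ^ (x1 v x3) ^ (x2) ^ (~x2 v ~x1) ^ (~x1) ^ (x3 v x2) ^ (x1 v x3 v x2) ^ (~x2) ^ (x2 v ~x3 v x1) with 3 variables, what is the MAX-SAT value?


Enumerate all 8 truth assignments.
For each, count how many of the 14 clauses are satisfied.
The formula is not fully satisfiable, so the maximum is below 14.
Maximum simultaneously satisfiable clauses = 12.

12


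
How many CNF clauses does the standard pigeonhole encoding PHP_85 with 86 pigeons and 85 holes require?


The PHP encoding has two parts:
1) At-least-one-hole clauses: 86 (one per pigeon, each with 85 literals).
2) At-most-one-pigeon-per-hole clauses: 85 holes * C(86,2) = 85 * 3655 = 310675.
Total clauses = 86 + 310675 = 310761.

310761


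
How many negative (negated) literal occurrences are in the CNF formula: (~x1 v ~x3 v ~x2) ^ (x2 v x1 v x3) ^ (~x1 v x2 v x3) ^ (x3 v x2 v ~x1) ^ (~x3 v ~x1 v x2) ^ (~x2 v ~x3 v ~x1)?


Scan each clause for negated literals.
Clause 1: 3 negative; Clause 2: 0 negative; Clause 3: 1 negative; Clause 4: 1 negative; Clause 5: 2 negative; Clause 6: 3 negative.
Total negative literal occurrences = 10.

10


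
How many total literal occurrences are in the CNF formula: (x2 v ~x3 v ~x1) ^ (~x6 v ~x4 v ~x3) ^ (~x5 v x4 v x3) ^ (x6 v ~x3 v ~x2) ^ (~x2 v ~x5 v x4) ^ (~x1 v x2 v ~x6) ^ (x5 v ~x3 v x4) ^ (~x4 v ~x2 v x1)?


Clause lengths: 3, 3, 3, 3, 3, 3, 3, 3.
Sum = 3 + 3 + 3 + 3 + 3 + 3 + 3 + 3 = 24.

24


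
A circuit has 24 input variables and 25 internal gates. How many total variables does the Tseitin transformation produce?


The Tseitin transformation introduces one auxiliary variable per gate.
Total variables = inputs + gates = 24 + 25 = 49.

49


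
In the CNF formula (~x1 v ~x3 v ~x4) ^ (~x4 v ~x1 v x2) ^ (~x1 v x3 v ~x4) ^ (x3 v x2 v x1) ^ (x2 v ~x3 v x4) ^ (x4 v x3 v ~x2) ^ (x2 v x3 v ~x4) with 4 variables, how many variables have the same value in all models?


Find all satisfying assignments: 6 model(s).
Check which variables have the same value in every model.
No variable is fixed across all models.
Backbone size = 0.

0


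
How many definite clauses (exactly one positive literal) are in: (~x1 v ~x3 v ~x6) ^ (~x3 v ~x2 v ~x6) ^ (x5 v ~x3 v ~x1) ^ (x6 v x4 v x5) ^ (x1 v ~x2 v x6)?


A definite clause has exactly one positive literal.
Clause 1: 0 positive -> not definite
Clause 2: 0 positive -> not definite
Clause 3: 1 positive -> definite
Clause 4: 3 positive -> not definite
Clause 5: 2 positive -> not definite
Definite clause count = 1.

1


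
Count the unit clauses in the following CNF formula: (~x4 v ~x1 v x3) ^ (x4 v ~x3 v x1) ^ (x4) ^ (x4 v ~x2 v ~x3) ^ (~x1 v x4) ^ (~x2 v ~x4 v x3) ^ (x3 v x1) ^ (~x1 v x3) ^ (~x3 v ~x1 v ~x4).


A unit clause contains exactly one literal.
Unit clauses found: (x4).
Count = 1.

1


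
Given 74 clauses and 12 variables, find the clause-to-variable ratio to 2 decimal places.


Clause-to-variable ratio = clauses / variables.
74 / 12 = 6.17.

6.17


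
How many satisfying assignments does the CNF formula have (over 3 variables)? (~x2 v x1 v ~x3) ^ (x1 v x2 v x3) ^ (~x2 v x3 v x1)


Enumerate all 8 truth assignments over 3 variables.
Test each against every clause.
Satisfying assignments found: 5.

5


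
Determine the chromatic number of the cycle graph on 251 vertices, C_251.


An odd cycle cannot be 2-colored: alternating two colors around the cycle returns to the start with a conflict.
Since 251 is odd, three colors are required (and three suffice).
Chromatic number = 3.

3


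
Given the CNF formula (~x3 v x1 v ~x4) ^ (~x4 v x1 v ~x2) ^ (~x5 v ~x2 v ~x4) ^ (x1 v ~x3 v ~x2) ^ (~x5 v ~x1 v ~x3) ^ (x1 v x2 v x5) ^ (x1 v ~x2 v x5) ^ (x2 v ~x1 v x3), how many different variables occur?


Identify each distinct variable in the formula.
Variables found: x1, x2, x3, x4, x5.
Total distinct variables = 5.

5


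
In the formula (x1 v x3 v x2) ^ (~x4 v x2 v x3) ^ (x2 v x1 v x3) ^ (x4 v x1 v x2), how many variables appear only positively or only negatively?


A pure literal appears in only one polarity across all clauses.
Pure literals: x1 (positive only), x2 (positive only), x3 (positive only).
Count = 3.

3


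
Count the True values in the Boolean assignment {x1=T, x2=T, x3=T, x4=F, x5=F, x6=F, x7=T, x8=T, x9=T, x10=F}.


The weight is the number of variables assigned True.
True variables: x1, x2, x3, x7, x8, x9.
Weight = 6.

6


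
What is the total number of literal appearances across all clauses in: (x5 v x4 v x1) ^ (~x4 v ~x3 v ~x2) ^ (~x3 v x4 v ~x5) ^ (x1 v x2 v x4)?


Clause lengths: 3, 3, 3, 3.
Sum = 3 + 3 + 3 + 3 = 12.

12


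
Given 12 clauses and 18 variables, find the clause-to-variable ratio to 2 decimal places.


Clause-to-variable ratio = clauses / variables.
12 / 18 = 0.67.

0.67


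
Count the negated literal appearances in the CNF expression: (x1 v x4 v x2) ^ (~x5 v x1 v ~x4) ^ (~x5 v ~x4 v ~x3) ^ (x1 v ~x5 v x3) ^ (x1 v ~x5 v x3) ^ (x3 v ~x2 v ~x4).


Scan each clause for negated literals.
Clause 1: 0 negative; Clause 2: 2 negative; Clause 3: 3 negative; Clause 4: 1 negative; Clause 5: 1 negative; Clause 6: 2 negative.
Total negative literal occurrences = 9.

9


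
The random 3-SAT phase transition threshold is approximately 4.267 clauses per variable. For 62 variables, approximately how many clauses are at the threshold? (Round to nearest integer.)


The 3-SAT phase transition occurs at approximately 4.267 clauses per variable.
m = 4.267 * 62 = 264.554.
Rounded to nearest integer: 265.

265


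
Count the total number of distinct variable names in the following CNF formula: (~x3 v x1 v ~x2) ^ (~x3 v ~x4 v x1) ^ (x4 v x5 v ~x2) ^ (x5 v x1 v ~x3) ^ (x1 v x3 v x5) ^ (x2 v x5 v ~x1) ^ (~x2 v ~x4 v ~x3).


Identify each distinct variable in the formula.
Variables found: x1, x2, x3, x4, x5.
Total distinct variables = 5.

5


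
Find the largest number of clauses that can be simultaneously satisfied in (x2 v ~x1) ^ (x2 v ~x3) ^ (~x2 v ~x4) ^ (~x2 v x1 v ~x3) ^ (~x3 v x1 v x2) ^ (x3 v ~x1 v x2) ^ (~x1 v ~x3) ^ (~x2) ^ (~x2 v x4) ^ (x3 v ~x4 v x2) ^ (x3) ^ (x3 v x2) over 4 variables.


Enumerate all 16 truth assignments.
For each, count how many of the 12 clauses are satisfied.
The formula is not fully satisfiable, so the maximum is below 12.
Maximum simultaneously satisfiable clauses = 10.

10


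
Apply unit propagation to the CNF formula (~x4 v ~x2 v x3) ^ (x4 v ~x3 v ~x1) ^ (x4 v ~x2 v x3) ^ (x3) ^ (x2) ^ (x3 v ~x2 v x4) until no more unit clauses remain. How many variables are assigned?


Unit propagation repeatedly assigns the literal in any unit clause, then simplifies.
Assignments in order: x3 = T, x2 = T.
No further unit clauses remain.
Total variables assigned = 2.

2


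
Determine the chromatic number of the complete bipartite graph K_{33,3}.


K_{33,3} is bipartite by definition: the two parts are independent sets, with every edge crossing between them.
Color all vertices in one part with color 1 and all vertices in the other part with color 2.
Since the graph has at least one edge, one color does not suffice.
Chromatic number = 2.

2


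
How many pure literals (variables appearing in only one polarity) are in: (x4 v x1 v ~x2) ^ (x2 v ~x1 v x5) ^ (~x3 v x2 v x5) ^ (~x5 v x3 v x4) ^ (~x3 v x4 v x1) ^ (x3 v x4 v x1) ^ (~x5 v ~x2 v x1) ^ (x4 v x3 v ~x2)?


A pure literal appears in only one polarity across all clauses.
Pure literals: x4 (positive only).
Count = 1.

1


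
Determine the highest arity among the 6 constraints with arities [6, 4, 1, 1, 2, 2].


The arities are: 6, 4, 1, 1, 2, 2.
Scan for the maximum value.
Maximum arity = 6.

6


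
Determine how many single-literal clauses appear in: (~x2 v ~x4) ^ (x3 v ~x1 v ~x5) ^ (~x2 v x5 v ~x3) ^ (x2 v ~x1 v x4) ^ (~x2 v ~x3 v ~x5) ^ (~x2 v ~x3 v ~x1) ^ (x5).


A unit clause contains exactly one literal.
Unit clauses found: (x5).
Count = 1.

1


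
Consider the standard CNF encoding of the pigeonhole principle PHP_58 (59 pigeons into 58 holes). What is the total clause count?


The PHP encoding has two parts:
1) At-least-one-hole clauses: 59 (one per pigeon, each with 58 literals).
2) At-most-one-pigeon-per-hole clauses: 58 holes * C(59,2) = 58 * 1711 = 99238.
Total clauses = 59 + 99238 = 99297.

99297


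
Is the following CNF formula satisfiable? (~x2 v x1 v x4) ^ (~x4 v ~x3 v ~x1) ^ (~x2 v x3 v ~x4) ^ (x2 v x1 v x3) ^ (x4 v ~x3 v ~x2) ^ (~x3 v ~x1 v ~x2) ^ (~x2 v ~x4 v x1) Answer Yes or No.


Check all 16 possible truth assignments.
Number of satisfying assignments found: 6.
The formula is satisfiable.

Yes


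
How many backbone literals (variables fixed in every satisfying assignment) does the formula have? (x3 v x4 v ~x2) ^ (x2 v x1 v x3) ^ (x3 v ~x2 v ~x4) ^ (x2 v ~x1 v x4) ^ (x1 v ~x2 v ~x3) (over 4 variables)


Find all satisfying assignments: 6 model(s).
Check which variables have the same value in every model.
No variable is fixed across all models.
Backbone size = 0.

0


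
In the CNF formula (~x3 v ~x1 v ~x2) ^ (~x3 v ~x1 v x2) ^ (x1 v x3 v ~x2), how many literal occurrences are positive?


Scan each clause for unnegated literals.
Clause 1: 0 positive; Clause 2: 1 positive; Clause 3: 2 positive.
Total positive literal occurrences = 3.

3


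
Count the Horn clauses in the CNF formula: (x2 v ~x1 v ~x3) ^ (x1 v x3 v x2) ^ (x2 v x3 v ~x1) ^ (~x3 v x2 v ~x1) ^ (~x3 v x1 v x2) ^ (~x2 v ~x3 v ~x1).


A Horn clause has at most one positive literal.
Clause 1: 1 positive lit(s) -> Horn
Clause 2: 3 positive lit(s) -> not Horn
Clause 3: 2 positive lit(s) -> not Horn
Clause 4: 1 positive lit(s) -> Horn
Clause 5: 2 positive lit(s) -> not Horn
Clause 6: 0 positive lit(s) -> Horn
Total Horn clauses = 3.

3


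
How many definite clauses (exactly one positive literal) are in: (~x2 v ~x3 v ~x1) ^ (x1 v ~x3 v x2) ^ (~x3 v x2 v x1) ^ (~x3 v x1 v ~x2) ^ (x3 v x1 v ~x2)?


A definite clause has exactly one positive literal.
Clause 1: 0 positive -> not definite
Clause 2: 2 positive -> not definite
Clause 3: 2 positive -> not definite
Clause 4: 1 positive -> definite
Clause 5: 2 positive -> not definite
Definite clause count = 1.

1


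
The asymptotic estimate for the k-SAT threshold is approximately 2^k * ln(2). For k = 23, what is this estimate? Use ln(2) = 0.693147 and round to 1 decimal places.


Using the asymptotic formula: threshold ~ 2^k * ln(2).
2^23 = 8388608.
8388608 * 0.693147 = 5814538.5.

5814538.5


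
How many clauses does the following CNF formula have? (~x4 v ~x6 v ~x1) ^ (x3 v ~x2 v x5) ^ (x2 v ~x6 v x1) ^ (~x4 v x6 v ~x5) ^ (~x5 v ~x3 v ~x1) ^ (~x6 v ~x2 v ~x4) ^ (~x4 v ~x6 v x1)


Each group enclosed in parentheses joined by ^ is one clause.
Counting the conjuncts: 7 clauses.

7


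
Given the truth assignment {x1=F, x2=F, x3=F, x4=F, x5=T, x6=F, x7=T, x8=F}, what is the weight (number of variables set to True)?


The weight is the number of variables assigned True.
True variables: x5, x7.
Weight = 2.

2


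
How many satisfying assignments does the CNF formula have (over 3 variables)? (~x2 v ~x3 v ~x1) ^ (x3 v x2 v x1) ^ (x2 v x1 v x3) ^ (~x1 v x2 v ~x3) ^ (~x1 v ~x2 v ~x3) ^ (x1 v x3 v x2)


Enumerate all 8 truth assignments over 3 variables.
Test each against every clause.
Satisfying assignments found: 5.

5


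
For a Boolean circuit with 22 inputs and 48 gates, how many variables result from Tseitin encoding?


The Tseitin transformation introduces one auxiliary variable per gate.
Total variables = inputs + gates = 22 + 48 = 70.

70


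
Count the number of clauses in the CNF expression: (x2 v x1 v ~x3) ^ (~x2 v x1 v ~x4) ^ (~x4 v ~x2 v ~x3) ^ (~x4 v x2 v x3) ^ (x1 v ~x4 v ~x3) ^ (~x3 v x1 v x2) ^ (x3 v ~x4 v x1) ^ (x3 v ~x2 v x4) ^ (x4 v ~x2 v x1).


Each group enclosed in parentheses joined by ^ is one clause.
Counting the conjuncts: 9 clauses.

9


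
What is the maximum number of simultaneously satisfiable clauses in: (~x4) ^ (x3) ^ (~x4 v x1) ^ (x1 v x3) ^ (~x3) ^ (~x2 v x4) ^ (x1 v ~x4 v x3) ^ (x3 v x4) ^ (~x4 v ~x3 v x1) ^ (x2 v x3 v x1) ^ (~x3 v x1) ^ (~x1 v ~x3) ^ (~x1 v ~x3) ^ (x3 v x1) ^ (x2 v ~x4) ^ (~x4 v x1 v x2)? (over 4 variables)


Enumerate all 16 truth assignments.
For each, count how many of the 16 clauses are satisfied.
The formula is not fully satisfiable, so the maximum is below 16.
Maximum simultaneously satisfiable clauses = 14.

14


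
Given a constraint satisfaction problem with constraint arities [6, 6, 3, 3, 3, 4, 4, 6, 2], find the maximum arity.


The arities are: 6, 6, 3, 3, 3, 4, 4, 6, 2.
Scan for the maximum value.
Maximum arity = 6.

6


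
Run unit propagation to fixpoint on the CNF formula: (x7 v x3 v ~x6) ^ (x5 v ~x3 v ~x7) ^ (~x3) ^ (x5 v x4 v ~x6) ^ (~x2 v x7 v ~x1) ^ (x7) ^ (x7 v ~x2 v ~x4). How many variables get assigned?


Unit propagation repeatedly assigns the literal in any unit clause, then simplifies.
Assignments in order: x3 = F, x7 = T.
No further unit clauses remain.
Total variables assigned = 2.

2


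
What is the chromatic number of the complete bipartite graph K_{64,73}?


K_{64,73} is bipartite by definition: the two parts are independent sets, with every edge crossing between them.
Color all vertices in one part with color 1 and all vertices in the other part with color 2.
Since the graph has at least one edge, one color does not suffice.
Chromatic number = 2.

2


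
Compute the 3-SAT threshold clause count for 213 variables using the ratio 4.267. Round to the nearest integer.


The 3-SAT phase transition occurs at approximately 4.267 clauses per variable.
m = 4.267 * 213 = 908.871.
Rounded to nearest integer: 909.

909


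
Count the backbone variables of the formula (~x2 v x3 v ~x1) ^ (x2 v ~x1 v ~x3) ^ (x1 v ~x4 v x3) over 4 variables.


Find all satisfying assignments: 10 model(s).
Check which variables have the same value in every model.
No variable is fixed across all models.
Backbone size = 0.

0


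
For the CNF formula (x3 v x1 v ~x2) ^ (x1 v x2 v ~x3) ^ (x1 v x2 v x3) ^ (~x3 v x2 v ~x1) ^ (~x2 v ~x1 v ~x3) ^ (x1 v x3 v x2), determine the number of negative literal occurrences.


Scan each clause for negated literals.
Clause 1: 1 negative; Clause 2: 1 negative; Clause 3: 0 negative; Clause 4: 2 negative; Clause 5: 3 negative; Clause 6: 0 negative.
Total negative literal occurrences = 7.

7


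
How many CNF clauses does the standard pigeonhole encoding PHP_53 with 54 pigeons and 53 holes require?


The PHP encoding has two parts:
1) At-least-one-hole clauses: 54 (one per pigeon, each with 53 literals).
2) At-most-one-pigeon-per-hole clauses: 53 holes * C(54,2) = 53 * 1431 = 75843.
Total clauses = 54 + 75843 = 75897.

75897


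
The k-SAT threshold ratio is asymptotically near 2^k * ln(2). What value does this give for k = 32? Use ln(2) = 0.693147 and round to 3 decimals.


Using the asymptotic formula: threshold ~ 2^k * ln(2).
2^32 = 4294967296.
4294967296 * 0.693147 = 2977043696.321.

2977043696.321


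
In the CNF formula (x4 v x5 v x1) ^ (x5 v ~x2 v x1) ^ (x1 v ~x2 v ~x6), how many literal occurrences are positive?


Scan each clause for unnegated literals.
Clause 1: 3 positive; Clause 2: 2 positive; Clause 3: 1 positive.
Total positive literal occurrences = 6.

6


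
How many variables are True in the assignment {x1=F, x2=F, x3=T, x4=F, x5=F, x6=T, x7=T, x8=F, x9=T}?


The weight is the number of variables assigned True.
True variables: x3, x6, x7, x9.
Weight = 4.

4


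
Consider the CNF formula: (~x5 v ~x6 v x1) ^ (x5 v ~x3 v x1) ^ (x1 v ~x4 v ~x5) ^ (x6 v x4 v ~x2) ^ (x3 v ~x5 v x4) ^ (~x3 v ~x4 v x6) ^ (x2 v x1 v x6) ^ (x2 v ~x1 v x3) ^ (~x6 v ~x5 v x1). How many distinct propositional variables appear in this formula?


Identify each distinct variable in the formula.
Variables found: x1, x2, x3, x4, x5, x6.
Total distinct variables = 6.

6


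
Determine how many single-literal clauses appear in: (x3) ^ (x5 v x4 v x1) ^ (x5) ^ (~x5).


A unit clause contains exactly one literal.
Unit clauses found: (x3), (x5), (~x5).
Count = 3.

3


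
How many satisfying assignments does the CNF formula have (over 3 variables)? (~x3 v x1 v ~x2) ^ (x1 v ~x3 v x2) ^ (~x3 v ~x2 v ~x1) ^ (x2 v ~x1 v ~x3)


Enumerate all 8 truth assignments over 3 variables.
Test each against every clause.
Satisfying assignments found: 4.

4


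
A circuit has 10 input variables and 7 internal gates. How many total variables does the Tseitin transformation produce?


The Tseitin transformation introduces one auxiliary variable per gate.
Total variables = inputs + gates = 10 + 7 = 17.

17


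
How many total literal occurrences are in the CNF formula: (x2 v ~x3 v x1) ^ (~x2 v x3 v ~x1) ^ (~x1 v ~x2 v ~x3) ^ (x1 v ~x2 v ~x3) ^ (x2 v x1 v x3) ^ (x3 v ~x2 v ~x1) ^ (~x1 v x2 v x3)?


Clause lengths: 3, 3, 3, 3, 3, 3, 3.
Sum = 3 + 3 + 3 + 3 + 3 + 3 + 3 = 21.

21


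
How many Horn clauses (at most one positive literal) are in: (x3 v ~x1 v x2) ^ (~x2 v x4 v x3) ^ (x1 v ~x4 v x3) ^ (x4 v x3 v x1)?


A Horn clause has at most one positive literal.
Clause 1: 2 positive lit(s) -> not Horn
Clause 2: 2 positive lit(s) -> not Horn
Clause 3: 2 positive lit(s) -> not Horn
Clause 4: 3 positive lit(s) -> not Horn
Total Horn clauses = 0.

0


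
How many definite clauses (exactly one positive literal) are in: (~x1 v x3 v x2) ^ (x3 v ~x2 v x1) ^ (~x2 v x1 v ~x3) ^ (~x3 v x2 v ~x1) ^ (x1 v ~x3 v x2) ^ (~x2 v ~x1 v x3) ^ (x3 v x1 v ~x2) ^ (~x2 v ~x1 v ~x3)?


A definite clause has exactly one positive literal.
Clause 1: 2 positive -> not definite
Clause 2: 2 positive -> not definite
Clause 3: 1 positive -> definite
Clause 4: 1 positive -> definite
Clause 5: 2 positive -> not definite
Clause 6: 1 positive -> definite
Clause 7: 2 positive -> not definite
Clause 8: 0 positive -> not definite
Definite clause count = 3.

3


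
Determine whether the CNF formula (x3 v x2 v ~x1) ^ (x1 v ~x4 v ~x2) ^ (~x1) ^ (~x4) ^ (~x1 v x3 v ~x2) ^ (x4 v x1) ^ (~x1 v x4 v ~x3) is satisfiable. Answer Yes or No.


Check all 16 possible truth assignments.
Number of satisfying assignments found: 0.
The formula is unsatisfiable.

No


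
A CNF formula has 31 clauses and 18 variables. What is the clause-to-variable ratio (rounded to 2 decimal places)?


Clause-to-variable ratio = clauses / variables.
31 / 18 = 1.72.

1.72


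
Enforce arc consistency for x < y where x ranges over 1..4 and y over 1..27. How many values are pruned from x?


For the constraint x < y, x needs a supporting value in y's domain.
x can be at most 26 (one less than y's maximum).
Valid x values from domain: 4 out of 4.
Pruned = 4 - 4 = 0.

0


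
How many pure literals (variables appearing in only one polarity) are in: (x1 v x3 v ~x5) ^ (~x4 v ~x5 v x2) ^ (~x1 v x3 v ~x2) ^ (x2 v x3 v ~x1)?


A pure literal appears in only one polarity across all clauses.
Pure literals: x3 (positive only), x4 (negative only), x5 (negative only).
Count = 3.

3


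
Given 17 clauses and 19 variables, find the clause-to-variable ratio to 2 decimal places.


Clause-to-variable ratio = clauses / variables.
17 / 19 = 0.89.

0.89


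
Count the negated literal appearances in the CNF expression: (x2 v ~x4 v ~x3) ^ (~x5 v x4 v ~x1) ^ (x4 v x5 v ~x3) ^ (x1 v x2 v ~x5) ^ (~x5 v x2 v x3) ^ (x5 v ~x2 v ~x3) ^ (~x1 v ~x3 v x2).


Scan each clause for negated literals.
Clause 1: 2 negative; Clause 2: 2 negative; Clause 3: 1 negative; Clause 4: 1 negative; Clause 5: 1 negative; Clause 6: 2 negative; Clause 7: 2 negative.
Total negative literal occurrences = 11.

11


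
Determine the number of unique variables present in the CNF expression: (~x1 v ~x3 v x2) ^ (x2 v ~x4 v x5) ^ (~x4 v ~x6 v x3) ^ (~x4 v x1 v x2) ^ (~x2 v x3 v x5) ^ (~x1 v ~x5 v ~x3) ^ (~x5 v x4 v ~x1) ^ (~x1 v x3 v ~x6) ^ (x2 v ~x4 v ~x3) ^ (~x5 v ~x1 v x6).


Identify each distinct variable in the formula.
Variables found: x1, x2, x3, x4, x5, x6.
Total distinct variables = 6.

6


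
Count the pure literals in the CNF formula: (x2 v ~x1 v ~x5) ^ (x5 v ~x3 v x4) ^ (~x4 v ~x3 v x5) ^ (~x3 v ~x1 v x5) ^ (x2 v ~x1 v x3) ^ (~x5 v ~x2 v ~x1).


A pure literal appears in only one polarity across all clauses.
Pure literals: x1 (negative only).
Count = 1.

1


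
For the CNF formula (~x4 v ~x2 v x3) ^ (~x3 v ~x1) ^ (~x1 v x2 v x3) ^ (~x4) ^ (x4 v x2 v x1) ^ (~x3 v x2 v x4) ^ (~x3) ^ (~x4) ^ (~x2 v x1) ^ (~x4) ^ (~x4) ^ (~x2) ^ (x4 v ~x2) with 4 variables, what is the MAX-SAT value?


Enumerate all 16 truth assignments.
For each, count how many of the 13 clauses are satisfied.
The formula is not fully satisfiable, so the maximum is below 13.
Maximum simultaneously satisfiable clauses = 12.

12


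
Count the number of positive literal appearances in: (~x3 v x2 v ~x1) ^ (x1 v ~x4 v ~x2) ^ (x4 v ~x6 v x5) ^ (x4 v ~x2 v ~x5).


Scan each clause for unnegated literals.
Clause 1: 1 positive; Clause 2: 1 positive; Clause 3: 2 positive; Clause 4: 1 positive.
Total positive literal occurrences = 5.

5


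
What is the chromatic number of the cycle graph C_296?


A cycle on an even number of vertices is bipartite: alternate two colors around the cycle.
Since 296 is even, two colors suffice, and at least two are needed because the graph has edges.
Chromatic number = 2.

2


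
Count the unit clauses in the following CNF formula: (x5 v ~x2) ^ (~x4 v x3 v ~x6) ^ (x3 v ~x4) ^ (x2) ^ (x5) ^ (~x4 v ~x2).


A unit clause contains exactly one literal.
Unit clauses found: (x2), (x5).
Count = 2.

2


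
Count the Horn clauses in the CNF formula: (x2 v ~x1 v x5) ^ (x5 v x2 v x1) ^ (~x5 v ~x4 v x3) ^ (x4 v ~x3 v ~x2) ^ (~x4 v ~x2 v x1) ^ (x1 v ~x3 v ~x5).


A Horn clause has at most one positive literal.
Clause 1: 2 positive lit(s) -> not Horn
Clause 2: 3 positive lit(s) -> not Horn
Clause 3: 1 positive lit(s) -> Horn
Clause 4: 1 positive lit(s) -> Horn
Clause 5: 1 positive lit(s) -> Horn
Clause 6: 1 positive lit(s) -> Horn
Total Horn clauses = 4.

4


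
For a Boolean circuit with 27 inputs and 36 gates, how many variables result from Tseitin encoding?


The Tseitin transformation introduces one auxiliary variable per gate.
Total variables = inputs + gates = 27 + 36 = 63.

63


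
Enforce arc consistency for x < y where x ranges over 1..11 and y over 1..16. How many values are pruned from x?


For the constraint x < y, x needs a supporting value in y's domain.
x can be at most 15 (one less than y's maximum).
Valid x values from domain: 11 out of 11.
Pruned = 11 - 11 = 0.

0


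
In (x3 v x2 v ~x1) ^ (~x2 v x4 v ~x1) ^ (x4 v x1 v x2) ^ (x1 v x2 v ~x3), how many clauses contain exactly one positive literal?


A definite clause has exactly one positive literal.
Clause 1: 2 positive -> not definite
Clause 2: 1 positive -> definite
Clause 3: 3 positive -> not definite
Clause 4: 2 positive -> not definite
Definite clause count = 1.

1


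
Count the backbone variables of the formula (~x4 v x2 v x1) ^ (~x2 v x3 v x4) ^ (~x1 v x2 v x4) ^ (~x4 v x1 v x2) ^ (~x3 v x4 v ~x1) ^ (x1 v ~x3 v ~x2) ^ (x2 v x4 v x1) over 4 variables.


Find all satisfying assignments: 5 model(s).
Check which variables have the same value in every model.
Fixed variables: x4=T.
Backbone size = 1.

1
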